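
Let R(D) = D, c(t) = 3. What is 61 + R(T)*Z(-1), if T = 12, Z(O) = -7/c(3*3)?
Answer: 33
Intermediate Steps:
Z(O) = -7/3
61 + R(T)*Z(-1) = 61 + 12*(-7/3) = 61 - 28 = 33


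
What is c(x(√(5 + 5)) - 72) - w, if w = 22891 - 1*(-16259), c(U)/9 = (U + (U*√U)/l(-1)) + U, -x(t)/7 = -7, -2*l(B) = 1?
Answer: -39564 + 414*I*√23 ≈ -39564.0 + 1985.5*I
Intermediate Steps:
l(B) = -½ (l(B) = -½*1 = -½)
x(t) = 49 (x(t) = -7*(-7) = 49)
c(U) = -18*U^(3/2) + 18*U (c(U) = 9*((U + (U*√U)/(-½)) + U) = 9*((U + U^(3/2)*(-2)) + U) = 9*((U - 2*U^(3/2)) + U) = 9*(-2*U^(3/2) + 2*U) = -18*U^(3/2) + 18*U)
w = 39150 (w = 22891 + 16259 = 39150)
c(x(√(5 + 5)) - 72) - w = (-18*(49 - 72)^(3/2) + 18*(49 - 72)) - 1*39150 = (-(-414)*I*√23 + 18*(-23)) - 39150 = (-(-414)*I*√23 - 414) - 39150 = (414*I*√23 - 414) - 39150 = (-414 + 414*I*√23) - 39150 = -39564 + 414*I*√23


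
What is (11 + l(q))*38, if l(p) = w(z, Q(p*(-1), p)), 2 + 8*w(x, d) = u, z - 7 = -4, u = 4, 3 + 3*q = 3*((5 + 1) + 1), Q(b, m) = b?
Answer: 855/2 ≈ 427.50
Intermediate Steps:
q = 6 (q = -1 + (3*((5 + 1) + 1))/3 = -1 + (3*(6 + 1))/3 = -1 + (3*7)/3 = -1 + (1/3)*21 = -1 + 7 = 6)
z = 3 (z = 7 - 4 = 3)
w(x, d) = 1/4 (w(x, d) = -1/4 + (1/8)*4 = -1/4 + 1/2 = 1/4)
l(p) = 1/4
(11 + l(q))*38 = (11 + 1/4)*38 = (45/4)*38 = 855/2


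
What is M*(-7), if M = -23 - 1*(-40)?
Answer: -119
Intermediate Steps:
M = 17 (M = -23 + 40 = 17)
M*(-7) = 17*(-7) = -119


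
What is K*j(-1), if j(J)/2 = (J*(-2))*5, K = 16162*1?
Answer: 323240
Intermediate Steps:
K = 16162
j(J) = -20*J (j(J) = 2*((J*(-2))*5) = 2*(-2*J*5) = 2*(-10*J) = -20*J)
K*j(-1) = 16162*(-20*(-1)) = 16162*20 = 323240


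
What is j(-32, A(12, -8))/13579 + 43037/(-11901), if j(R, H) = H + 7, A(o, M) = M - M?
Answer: -584316116/161603679 ≈ -3.6157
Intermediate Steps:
A(o, M) = 0
j(R, H) = 7 + H
j(-32, A(12, -8))/13579 + 43037/(-11901) = (7 + 0)/13579 + 43037/(-11901) = 7*(1/13579) + 43037*(-1/11901) = 7/13579 - 43037/11901 = -584316116/161603679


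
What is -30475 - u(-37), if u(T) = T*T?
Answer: -31844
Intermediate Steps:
u(T) = T**2
-30475 - u(-37) = -30475 - 1*(-37)**2 = -30475 - 1*1369 = -30475 - 1369 = -31844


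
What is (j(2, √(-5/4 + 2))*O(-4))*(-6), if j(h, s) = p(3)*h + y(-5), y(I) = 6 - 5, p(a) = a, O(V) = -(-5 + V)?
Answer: -378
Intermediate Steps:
O(V) = 5 - V
y(I) = 1
j(h, s) = 1 + 3*h (j(h, s) = 3*h + 1 = 1 + 3*h)
(j(2, √(-5/4 + 2))*O(-4))*(-6) = ((1 + 3*2)*(5 - 1*(-4)))*(-6) = ((1 + 6)*(5 + 4))*(-6) = (7*9)*(-6) = 63*(-6) = -378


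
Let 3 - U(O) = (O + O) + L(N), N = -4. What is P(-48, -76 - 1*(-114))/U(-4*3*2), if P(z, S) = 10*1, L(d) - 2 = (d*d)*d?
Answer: 10/113 ≈ 0.088496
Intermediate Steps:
L(d) = 2 + d³ (L(d) = 2 + (d*d)*d = 2 + d²*d = 2 + d³)
P(z, S) = 10
U(O) = 65 - 2*O (U(O) = 3 - ((O + O) + (2 + (-4)³)) = 3 - (2*O + (2 - 64)) = 3 - (2*O - 62) = 3 - (-62 + 2*O) = 3 + (62 - 2*O) = 65 - 2*O)
P(-48, -76 - 1*(-114))/U(-4*3*2) = 10/(65 - 2*(-4*3)*2) = 10/(65 - (-24)*2) = 10/(65 - 2*(-24)) = 10/(65 + 48) = 10/113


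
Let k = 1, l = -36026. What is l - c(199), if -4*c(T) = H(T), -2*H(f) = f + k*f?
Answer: -144303/4 ≈ -36076.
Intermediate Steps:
H(f) = -f (H(f) = -(f + 1*f)/2 = -(f + f)/2 = -f)
c(T) = T/4 (c(T) = -(-1)*T/4 = T/4)
l - c(199) = -36026 - 199/4 = -144303/4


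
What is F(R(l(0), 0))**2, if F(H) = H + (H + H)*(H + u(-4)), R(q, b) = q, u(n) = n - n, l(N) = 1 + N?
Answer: 9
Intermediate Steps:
u(n) = 0
F(H) = H + 2*H**2 (F(H) = H + (H + H)*(H + 0) = H + (2*H)*H = H + 2*H**2)
F(R(l(0), 0))**2 = ((1 + 0)*(1 + 2*(1 + 0)))**2 = (1*(1 + 2*1))**2 = (1*(1 + 2))**2 = (1*3)**2 = 3**2 = 9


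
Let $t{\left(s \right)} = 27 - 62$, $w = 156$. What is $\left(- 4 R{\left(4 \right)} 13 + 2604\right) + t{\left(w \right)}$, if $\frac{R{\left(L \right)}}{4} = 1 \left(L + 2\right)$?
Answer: $1321$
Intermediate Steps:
$R{\left(L \right)} = 8 + 4 L$ ($R{\left(L \right)} = 4 \cdot 1 \left(L + 2\right) = 4 \cdot 1 \left(2 + L\right) = 4 \left(2 + L\right) = 8 + 4 L$)
$t{\left(s \right)} = -35$ ($t{\left(s \right)} = 27 - 62 = -35$)
$\left(- 4 R{\left(4 \right)} 13 + 2604\right) + t{\left(w \right)} = \left(- 4 \left(8 + 4 \cdot 4\right) 13 + 2604\right) - 35 = \left(- 4 \left(8 + 16\right) 13 + 2604\right) - 35 = \left(\left(-4\right) 24 \cdot 13 + 2604\right) - 35 = \left(\left(-96\right) 13 + 2604\right) - 35 = \left(-1248 + 2604\right) - 35 = 1356 - 35 = 1321$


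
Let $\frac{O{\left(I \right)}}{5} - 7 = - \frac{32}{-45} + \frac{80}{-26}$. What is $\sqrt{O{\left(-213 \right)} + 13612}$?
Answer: $\frac{\sqrt{20739095}}{39} \approx 116.77$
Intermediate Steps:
$O{\left(I \right)} = \frac{2711}{117}$ ($O{\left(I \right)} = 35 + 5 \left(- \frac{32}{-45} + \frac{80}{-26}\right) = 35 + 5 \left(\left(-32\right) \left(- \frac{1}{45}\right) + 80 \left(- \frac{1}{26}\right)\right) = 35 + 5 \left(\frac{32}{45} - \frac{40}{13}\right) = 35 + 5 \left(- \frac{1384}{585}\right) = 35 - \frac{1384}{117} = \frac{2711}{117}$)
$\sqrt{O{\left(-213 \right)} + 13612} = \sqrt{\frac{2711}{117} + 13612} = \sqrt{\frac{1595315}{117}} = \frac{\sqrt{20739095}}{39}$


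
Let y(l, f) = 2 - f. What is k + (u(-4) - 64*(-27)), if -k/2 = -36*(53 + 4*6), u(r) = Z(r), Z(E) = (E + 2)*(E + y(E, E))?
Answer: 7268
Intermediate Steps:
Z(E) = 4 + 2*E (Z(E) = (E + 2)*(E + (2 - E)) = (2 + E)*2 = 4 + 2*E)
u(r) = 4 + 2*r
k = 5544 (k = -(-72)*(53 + 4*6) = -(-72)*(53 + 24) = -(-72)*77 = -2*(-2772) = 5544)
k + (u(-4) - 64*(-27)) = 5544 + ((4 + 2*(-4)) - 64*(-27)) = 5544 + ((4 - 8) + 1728) = 5544 + (-4 + 1728) = 5544 + 1724 = 7268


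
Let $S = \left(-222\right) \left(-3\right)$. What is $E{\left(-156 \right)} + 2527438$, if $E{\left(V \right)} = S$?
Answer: $2528104$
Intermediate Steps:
$S = 666$
$E{\left(V \right)} = 666$
$E{\left(-156 \right)} + 2527438 = 666 + 2527438 = 2528104$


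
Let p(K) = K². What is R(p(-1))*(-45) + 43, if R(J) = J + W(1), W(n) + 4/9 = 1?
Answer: -27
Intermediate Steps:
W(n) = 5/9 (W(n) = -4/9 + 1 = 5/9)
R(J) = 5/9 + J (R(J) = J + 5/9 = 5/9 + J)
R(p(-1))*(-45) + 43 = (5/9 + (-1)²)*(-45) + 43 = (5/9 + 1)*(-45) + 43 = (14/9)*(-45) + 43 = -70 + 43 = -27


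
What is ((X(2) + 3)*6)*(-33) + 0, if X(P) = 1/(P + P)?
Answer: -1287/2 ≈ -643.50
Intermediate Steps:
X(P) = 1/(2*P)
((X(2) + 3)*6)*(-33) + 0 = (((½)/2 + 3)*6)*(-33) + 0 = (((½)*(½) + 3)*6)*(-33) + 0 = ((¼ + 3)*6)*(-33) + 0 = ((13/4)*6)*(-33) + 0 = (39/2)*(-33) + 0 = -1287/2 + 0 = -1287/2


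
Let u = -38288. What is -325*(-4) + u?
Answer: -36988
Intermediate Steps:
-325*(-4) + u = -325*(-4) - 38288 = 1300 - 38288 = -36988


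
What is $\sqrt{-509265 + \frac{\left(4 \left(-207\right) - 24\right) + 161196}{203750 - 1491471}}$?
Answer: $\frac{3 i \sqrt{93830705720830321}}{1287721} \approx 713.63 i$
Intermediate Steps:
$\sqrt{-509265 + \frac{\left(4 \left(-207\right) - 24\right) + 161196}{203750 - 1491471}} = \sqrt{-509265 + \frac{\left(-828 - 24\right) + 161196}{-1287721}} = \sqrt{-509265 + \left(-852 + 161196\right) \left(- \frac{1}{1287721}\right)} = \sqrt{-509265 + 160344 \left(- \frac{1}{1287721}\right)} = \sqrt{-509265 - \frac{160344}{1287721}} = \sqrt{- \frac{655791395409}{1287721}} = \frac{3 i \sqrt{93830705720830321}}{1287721}$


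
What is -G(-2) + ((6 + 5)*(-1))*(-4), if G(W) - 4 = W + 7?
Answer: 35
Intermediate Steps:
G(W) = 11 + W (G(W) = 4 + (W + 7) = 4 + (7 + W) = 11 + W)
-G(-2) + ((6 + 5)*(-1))*(-4) = -(11 - 2) + ((6 + 5)*(-1))*(-4) = -1*9 + (11*(-1))*(-4) = -9 - 11*(-4) = -9 + 44 = 35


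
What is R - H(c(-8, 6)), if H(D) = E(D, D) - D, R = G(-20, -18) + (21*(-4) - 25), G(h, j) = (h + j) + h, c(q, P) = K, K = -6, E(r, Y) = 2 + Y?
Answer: -169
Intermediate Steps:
c(q, P) = -6
G(h, j) = j + 2*h
R = -167 (R = (-18 + 2*(-20)) + (21*(-4) - 25) = (-18 - 40) + (-84 - 25) = -58 - 109 = -167)
H(D) = 2 (H(D) = (2 + D) - D = 2)
R - H(c(-8, 6)) = -167 - 1*2 = -167 - 2 = -169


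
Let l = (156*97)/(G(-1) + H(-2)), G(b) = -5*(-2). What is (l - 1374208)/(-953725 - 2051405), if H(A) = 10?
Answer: 6867257/15025650 ≈ 0.45704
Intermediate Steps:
G(b) = 10
l = 3783/5 (l = (156*97)/(10 + 10) = 15132/20 = 15132*(1/20) = 3783/5 ≈ 756.60)
(l - 1374208)/(-953725 - 2051405) = (3783/5 - 1374208)/(-953725 - 2051405) = -6867257/5/(-3005130) = -6867257/5*(-1/3005130) = 6867257/15025650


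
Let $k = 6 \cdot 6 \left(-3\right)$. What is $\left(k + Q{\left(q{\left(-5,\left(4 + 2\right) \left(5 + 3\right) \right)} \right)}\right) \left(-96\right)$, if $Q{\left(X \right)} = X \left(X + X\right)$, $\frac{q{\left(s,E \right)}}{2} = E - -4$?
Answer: $-2066304$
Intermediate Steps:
$q{\left(s,E \right)} = 8 + 2 E$ ($q{\left(s,E \right)} = 2 \left(E - -4\right) = 2 \left(E + 4\right) = 2 \left(4 + E\right) = 8 + 2 E$)
$k = -108$ ($k = 36 \left(-3\right) = -108$)
$Q{\left(X \right)} = 2 X^{2}$ ($Q{\left(X \right)} = X 2 X = 2 X^{2}$)
$\left(k + Q{\left(q{\left(-5,\left(4 + 2\right) \left(5 + 3\right) \right)} \right)}\right) \left(-96\right) = \left(-108 + 2 \left(8 + 2 \left(4 + 2\right) \left(5 + 3\right)\right)^{2}\right) \left(-96\right) = \left(-108 + 2 \left(8 + 2 \cdot 6 \cdot 8\right)^{2}\right) \left(-96\right) = \left(-108 + 2 \left(8 + 2 \cdot 48\right)^{2}\right) \left(-96\right) = \left(-108 + 2 \left(8 + 96\right)^{2}\right) \left(-96\right) = \left(-108 + 2 \cdot 104^{2}\right) \left(-96\right) = \left(-108 + 2 \cdot 10816\right) \left(-96\right) = \left(-108 + 21632\right) \left(-96\right) = 21524 \left(-96\right) = -2066304$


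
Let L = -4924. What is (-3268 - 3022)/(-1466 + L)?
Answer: 629/639 ≈ 0.98435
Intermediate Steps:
(-3268 - 3022)/(-1466 + L) = (-3268 - 3022)/(-1466 - 4924) = -6290/(-6390) = -6290*(-1/6390) = 629/639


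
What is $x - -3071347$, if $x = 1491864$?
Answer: $4563211$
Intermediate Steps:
$x - -3071347 = 1491864 - -3071347 = 1491864 + 3071347 = 4563211$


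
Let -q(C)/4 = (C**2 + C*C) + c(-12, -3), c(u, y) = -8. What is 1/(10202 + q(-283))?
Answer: -1/630478 ≈ -1.5861e-6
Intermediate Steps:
q(C) = 32 - 8*C**2 (q(C) = -4*((C**2 + C*C) - 8) = -4*((C**2 + C**2) - 8) = -4*(2*C**2 - 8) = -4*(-8 + 2*C**2) = 32 - 8*C**2)
1/(10202 + q(-283)) = 1/(10202 + (32 - 8*(-283)**2)) = 1/(10202 + (32 - 8*80089)) = 1/(10202 + (32 - 640712)) = 1/(10202 - 640680) = 1/(-630478) = -1/630478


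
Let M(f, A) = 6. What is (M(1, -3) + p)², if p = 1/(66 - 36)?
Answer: 32761/900 ≈ 36.401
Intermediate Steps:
p = 1/30 ≈ 0.033333
(M(1, -3) + p)² = (6 + 1/30)² = (181/30)² = 32761/900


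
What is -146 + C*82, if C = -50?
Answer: -4246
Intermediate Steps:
-146 + C*82 = -146 - 50*82 = -146 - 4100 = -4246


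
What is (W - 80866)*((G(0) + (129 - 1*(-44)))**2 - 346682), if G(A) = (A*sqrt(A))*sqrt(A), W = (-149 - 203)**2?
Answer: -13632415614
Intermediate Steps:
W = 123904 (W = (-352)**2 = 123904)
G(A) = A**2 (G(A) = A**(3/2)*sqrt(A) = A**2)
(W - 80866)*((G(0) + (129 - 1*(-44)))**2 - 346682) = (123904 - 80866)*((0**2 + (129 - 1*(-44)))**2 - 346682) = 43038*((0 + (129 + 44))**2 - 346682) = 43038*((0 + 173)**2 - 346682) = 43038*(173**2 - 346682) = 43038*(29929 - 346682) = 43038*(-316753) = -13632415614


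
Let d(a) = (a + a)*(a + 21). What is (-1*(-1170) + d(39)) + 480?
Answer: 6330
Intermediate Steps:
d(a) = 2*a*(21 + a) (d(a) = (2*a)*(21 + a) = 2*a*(21 + a))
(-1*(-1170) + d(39)) + 480 = (-1*(-1170) + 2*39*(21 + 39)) + 480 = (1170 + 2*39*60) + 480 = (1170 + 4680) + 480 = 5850 + 480 = 6330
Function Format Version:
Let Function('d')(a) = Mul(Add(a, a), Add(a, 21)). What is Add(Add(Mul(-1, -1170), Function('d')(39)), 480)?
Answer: 6330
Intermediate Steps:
Function('d')(a) = Mul(2, a, Add(21, a)) (Function('d')(a) = Mul(Mul(2, a), Add(21, a)) = Mul(2, a, Add(21, a)))
Add(Add(Mul(-1, -1170), Function('d')(39)), 480) = Add(Add(Mul(-1, -1170), Mul(2, 39, Add(21, 39))), 480) = Add(Add(1170, Mul(2, 39, 60)), 480) = Add(Add(1170, 4680), 480) = Add(5850, 480) = 6330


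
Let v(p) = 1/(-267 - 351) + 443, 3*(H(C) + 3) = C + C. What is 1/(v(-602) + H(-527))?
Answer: 206/18265 ≈ 0.011278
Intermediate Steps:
H(C) = -3 + 2*C/3 (H(C) = -3 + (C + C)/3 = -3 + (2*C)/3 = -3 + 2*C/3)
v(p) = 273773/618 (v(p) = 1/(-618) + 443 = -1/618 + 443 = 273773/618)
1/(v(-602) + H(-527)) = 1/(273773/618 + (-3 + (2/3)*(-527))) = 1/(273773/618 + (-3 - 1054/3)) = 1/(273773/618 - 1063/3) = 1/(18265/206) = 206/18265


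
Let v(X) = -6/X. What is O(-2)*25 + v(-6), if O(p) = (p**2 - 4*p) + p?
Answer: 251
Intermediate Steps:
O(p) = p**2 - 3*p
O(-2)*25 + v(-6) = -2*(-3 - 2)*25 - 6/(-6) = -2*(-5)*25 - 6*(-1/6) = 10*25 + 1 = 250 + 1 = 251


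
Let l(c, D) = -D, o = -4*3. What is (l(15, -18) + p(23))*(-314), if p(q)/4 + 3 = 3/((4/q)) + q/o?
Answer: -63428/3 ≈ -21143.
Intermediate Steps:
o = -12
p(q) = -12 + 8*q/3 (p(q) = -12 + 4*(3/((4/q)) + q/(-12)) = -12 + 4*(3*(q/4) + q*(-1/12)) = -12 + 4*(3*q/4 - q/12) = -12 + 4*(2*q/3) = -12 + 8*q/3)
(l(15, -18) + p(23))*(-314) = (-1*(-18) + (-12 + (8/3)*23))*(-314) = (18 + (-12 + 184/3))*(-314) = (18 + 148/3)*(-314) = (202/3)*(-314) = -63428/3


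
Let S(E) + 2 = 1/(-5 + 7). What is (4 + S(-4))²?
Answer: 25/4 ≈ 6.2500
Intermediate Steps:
S(E) = -3/2 (S(E) = -2 + 1/(-5 + 7) = -2 + 1/2 = -2 + ½ = -3/2)
(4 + S(-4))² = (4 - 3/2)² = (5/2)² = 25/4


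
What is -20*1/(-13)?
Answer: 20/13 ≈ 1.5385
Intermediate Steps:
-20*1/(-13) = -20*(-1/13) = 20/13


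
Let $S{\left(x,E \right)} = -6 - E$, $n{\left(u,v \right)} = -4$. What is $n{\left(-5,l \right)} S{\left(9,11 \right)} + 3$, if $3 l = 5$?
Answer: $71$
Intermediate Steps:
$l = \frac{5}{3}$ ($l = \frac{1}{3} \cdot 5 = \frac{5}{3} \approx 1.6667$)
$n{\left(-5,l \right)} S{\left(9,11 \right)} + 3 = - 4 \left(-6 - 11\right) + 3 = \left(-4\right) \left(-17\right) + 3 = 68 + 3 = 71$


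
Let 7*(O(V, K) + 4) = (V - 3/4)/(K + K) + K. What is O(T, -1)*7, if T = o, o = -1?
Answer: -225/8 ≈ -28.125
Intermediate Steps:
T = -1
O(V, K) = -4 + K/7 + (-3/4 + V)/(14*K) (O(V, K) = -4 + ((V - 3/4)/(K + K) + K)/7 = -4 + ((V - 3*1/4)/((2*K)) + K)/7 = -4 + ((V - 3/4)*(1/(2*K)) + K)/7 = -4 + ((-3/4 + V)*(1/(2*K)) + K)/7 = -4 + ((-3/4 + V)/(2*K) + K)/7 = -4 + (K + (-3/4 + V)/(2*K))/7 = -4 + (K/7 + (-3/4 + V)/(14*K)) = -4 + K/7 + (-3/4 + V)/(14*K))
O(T, -1)*7 = ((1/56)*(-3 + 4*(-1) + 8*(-1)*(-28 - 1))/(-1))*7 = ((1/56)*(-1)*(-3 - 4 + 8*(-1)*(-29)))*7 = ((1/56)*(-1)*(-3 - 4 + 232))*7 = ((1/56)*(-1)*225)*7 = -225/56*7 = -225/8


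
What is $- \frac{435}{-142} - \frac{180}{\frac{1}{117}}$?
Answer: $- \frac{2990085}{142} \approx -21057.0$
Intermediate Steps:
$- \frac{435}{-142} - \frac{180}{\frac{1}{117}} = \left(-435\right) \left(- \frac{1}{142}\right) - 180 \frac{1}{\frac{1}{117}} = \frac{435}{142} - 21060 = - \frac{2990085}{142}$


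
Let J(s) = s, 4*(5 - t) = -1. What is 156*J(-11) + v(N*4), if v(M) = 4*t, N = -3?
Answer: -1695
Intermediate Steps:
t = 21/4 (t = 5 - 1/4*(-1) = 5 + 1/4 = 21/4 ≈ 5.2500)
v(M) = 21 (v(M) = 4*(21/4) = 21)
156*J(-11) + v(N*4) = 156*(-11) + 21 = -1716 + 21 = -1695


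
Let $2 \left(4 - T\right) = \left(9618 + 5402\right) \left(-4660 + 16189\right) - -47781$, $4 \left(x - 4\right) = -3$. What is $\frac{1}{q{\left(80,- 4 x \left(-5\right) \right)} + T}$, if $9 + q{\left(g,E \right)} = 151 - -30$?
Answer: $- \frac{2}{173213009} \approx -1.1546 \cdot 10^{-8}$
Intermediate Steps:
$x = \frac{13}{4}$ ($x = 4 + \frac{1}{4} \left(-3\right) = 4 - \frac{3}{4} = \frac{13}{4} \approx 3.25$)
$T = - \frac{173213353}{2}$ ($T = 4 - \frac{\left(9618 + 5402\right) \left(-4660 + 16189\right) - -47781}{2} = 4 - \frac{15020 \cdot 11529 + 47781}{2} = 4 - \frac{173165580 + 47781}{2} = 4 - \frac{173213361}{2} = - \frac{173213353}{2} \approx -8.6607 \cdot 10^{7}$)
$q{\left(g,E \right)} = 172$ ($q{\left(g,E \right)} = -9 + \left(151 - -30\right) = -9 + \left(151 + 30\right) = -9 + 181 = 172$)
$\frac{1}{q{\left(80,- 4 x \left(-5\right) \right)} + T} = \frac{1}{172 - \frac{173213353}{2}} = \frac{1}{- \frac{173213009}{2}} = - \frac{2}{173213009}$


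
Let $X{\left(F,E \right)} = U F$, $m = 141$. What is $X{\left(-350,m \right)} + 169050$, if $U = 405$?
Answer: $27300$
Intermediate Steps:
$X{\left(F,E \right)} = 405 F$
$X{\left(-350,m \right)} + 169050 = 405 \left(-350\right) + 169050 = -141750 + 169050 = 27300$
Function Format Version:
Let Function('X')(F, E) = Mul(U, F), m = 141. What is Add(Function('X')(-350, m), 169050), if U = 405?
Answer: 27300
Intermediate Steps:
Function('X')(F, E) = Mul(405, F)
Add(Function('X')(-350, m), 169050) = Add(Mul(405, -350), 169050) = Add(-141750, 169050) = 27300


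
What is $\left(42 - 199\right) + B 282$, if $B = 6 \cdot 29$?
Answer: $48911$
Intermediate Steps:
$B = 174$
$\left(42 - 199\right) + B 282 = \left(42 - 199\right) + 174 \cdot 282 = -157 + 49068 = 48911$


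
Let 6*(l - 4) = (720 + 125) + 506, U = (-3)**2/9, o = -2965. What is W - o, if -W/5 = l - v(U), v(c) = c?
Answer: 10945/6 ≈ 1824.2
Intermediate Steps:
U = 1 (U = 9*(1/9) = 1)
l = 1375/6 (l = 4 + ((720 + 125) + 506)/6 = 4 + (845 + 506)/6 = 4 + (1/6)*1351 = 4 + 1351/6 = 1375/6 ≈ 229.17)
W = -6845/6 (W = -5*(1375/6 - 1*1) = -5*(1375/6 - 1) = -5*1369/6 = -6845/6 ≈ -1140.8)
W - o = -6845/6 - 1*(-2965) = -6845/6 + 2965 = 10945/6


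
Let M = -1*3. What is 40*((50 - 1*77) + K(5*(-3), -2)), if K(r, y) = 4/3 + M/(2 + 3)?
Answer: -3152/3 ≈ -1050.7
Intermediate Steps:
M = -3
K(r, y) = 11/15 (K(r, y) = 4/3 - 3/(2 + 3) = 4*(⅓) - 3/5 = 4/3 - 3*⅕ = 4/3 - ⅗ = 11/15)
40*((50 - 1*77) + K(5*(-3), -2)) = 40*((50 - 1*77) + 11/15) = 40*((50 - 77) + 11/15) = 40*(-27 + 11/15) = 40*(-394/15) = -3152/3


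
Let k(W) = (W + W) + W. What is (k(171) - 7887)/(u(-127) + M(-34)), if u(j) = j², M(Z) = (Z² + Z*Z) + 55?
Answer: -3687/9248 ≈ -0.39868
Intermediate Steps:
M(Z) = 55 + 2*Z² (M(Z) = (Z² + Z²) + 55 = 2*Z² + 55 = 55 + 2*Z²)
k(W) = 3*W (k(W) = 2*W + W = 3*W)
(k(171) - 7887)/(u(-127) + M(-34)) = (3*171 - 7887)/((-127)² + (55 + 2*(-34)²)) = (513 - 7887)/(16129 + (55 + 2*1156)) = -7374/(16129 + (55 + 2312)) = -7374/(16129 + 2367) = -7374/18496 = -7374*1/18496 = -3687/9248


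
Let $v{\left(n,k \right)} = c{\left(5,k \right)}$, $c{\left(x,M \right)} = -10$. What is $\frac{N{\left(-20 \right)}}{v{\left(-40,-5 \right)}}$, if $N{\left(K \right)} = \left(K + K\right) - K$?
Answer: $2$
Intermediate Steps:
$v{\left(n,k \right)} = -10$
$N{\left(K \right)} = K$ ($N{\left(K \right)} = 2 K - K = K$)
$\frac{N{\left(-20 \right)}}{v{\left(-40,-5 \right)}} = - \frac{20}{-10} = \left(-20\right) \left(- \frac{1}{10}\right) = 2$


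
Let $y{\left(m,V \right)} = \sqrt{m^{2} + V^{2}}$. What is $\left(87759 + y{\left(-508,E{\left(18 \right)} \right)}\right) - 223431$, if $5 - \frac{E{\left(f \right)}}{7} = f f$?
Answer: $-135672 + \sqrt{5244353} \approx -1.3338 \cdot 10^{5}$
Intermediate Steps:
$E{\left(f \right)} = 35 - 7 f^{2}$ ($E{\left(f \right)} = 35 - 7 f f = 35 - 7 f^{2}$)
$y{\left(m,V \right)} = \sqrt{V^{2} + m^{2}}$
$\left(87759 + y{\left(-508,E{\left(18 \right)} \right)}\right) - 223431 = \left(87759 + \sqrt{\left(35 - 7 \cdot 18^{2}\right)^{2} + \left(-508\right)^{2}}\right) - 223431 = \left(87759 + \sqrt{\left(35 - 2268\right)^{2} + 258064}\right) - 223431 = \left(87759 + \sqrt{\left(-2233\right)^{2} + 258064}\right) - 223431 = \left(87759 + \sqrt{4986289 + 258064}\right) - 223431 = \left(87759 + \sqrt{5244353}\right) - 223431 = -135672 + \sqrt{5244353}$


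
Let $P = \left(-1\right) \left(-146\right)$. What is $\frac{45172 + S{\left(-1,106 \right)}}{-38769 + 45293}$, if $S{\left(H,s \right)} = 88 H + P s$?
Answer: $\frac{15140}{1631} \approx 9.2827$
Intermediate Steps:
$P = 146$
$S{\left(H,s \right)} = 88 H + 146 s$
$\frac{45172 + S{\left(-1,106 \right)}}{-38769 + 45293} = \frac{45172 + \left(88 \left(-1\right) + 146 \cdot 106\right)}{-38769 + 45293} = \frac{45172 + \left(-88 + 15476\right)}{6524} = \left(45172 + 15388\right) \frac{1}{6524} = 60560 \cdot \frac{1}{6524} = \frac{15140}{1631}$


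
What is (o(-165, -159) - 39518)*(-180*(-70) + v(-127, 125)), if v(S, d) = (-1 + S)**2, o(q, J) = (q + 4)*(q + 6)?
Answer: -403428296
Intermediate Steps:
o(q, J) = (4 + q)*(6 + q)
(o(-165, -159) - 39518)*(-180*(-70) + v(-127, 125)) = ((24 + (-165)**2 + 10*(-165)) - 39518)*(-180*(-70) + (-1 - 127)**2) = ((24 + 27225 - 1650) - 39518)*(12600 + (-128)**2) = (25599 - 39518)*(12600 + 16384) = -13919*28984 = -403428296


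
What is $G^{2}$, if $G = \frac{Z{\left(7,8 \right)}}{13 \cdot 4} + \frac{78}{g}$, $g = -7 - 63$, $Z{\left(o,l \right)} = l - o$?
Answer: $\frac{3972049}{3312400} \approx 1.1991$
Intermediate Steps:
$g = -70$ ($g = -7 - 63 = -70$)
$G = - \frac{1993}{1820}$ ($G = \frac{8 - 7}{13 \cdot 4} + \frac{78}{-70} = \frac{8 - 7}{52} + 78 \left(- \frac{1}{70}\right) = 1 \cdot \frac{1}{52} - \frac{39}{35} = \frac{1}{52} - \frac{39}{35} = - \frac{1993}{1820} \approx -1.0951$)
$G^{2} = \left(- \frac{1993}{1820}\right)^{2} = \frac{3972049}{3312400}$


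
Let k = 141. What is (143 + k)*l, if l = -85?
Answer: -24140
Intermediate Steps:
(143 + k)*l = (143 + 141)*(-85) = 284*(-85) = -24140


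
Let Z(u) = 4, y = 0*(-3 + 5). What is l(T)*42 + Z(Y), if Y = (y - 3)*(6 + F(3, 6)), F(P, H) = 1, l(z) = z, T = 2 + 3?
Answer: 214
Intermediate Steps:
T = 5
y = 0 (y = 0*2 = 0)
Y = -21 (Y = (0 - 3)*(6 + 1) = -3*7 = -21)
l(T)*42 + Z(Y) = 5*42 + 4 = 210 + 4 = 214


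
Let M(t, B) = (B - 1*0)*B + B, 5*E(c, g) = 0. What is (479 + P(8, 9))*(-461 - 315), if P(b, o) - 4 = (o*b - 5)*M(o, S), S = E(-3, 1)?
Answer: -374808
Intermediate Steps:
E(c, g) = 0 (E(c, g) = (⅕)*0 = 0)
S = 0
M(t, B) = B + B² (M(t, B) = (B + 0)*B + B = B*B + B = B² + B = B + B²)
P(b, o) = 4 (P(b, o) = 4 + (o*b - 5)*(0*(1 + 0)) = 4 + (b*o - 5)*(0*1) = 4 + (-5 + b*o)*0 = 4 + 0 = 4)
(479 + P(8, 9))*(-461 - 315) = (479 + 4)*(-461 - 315) = 483*(-776) = -374808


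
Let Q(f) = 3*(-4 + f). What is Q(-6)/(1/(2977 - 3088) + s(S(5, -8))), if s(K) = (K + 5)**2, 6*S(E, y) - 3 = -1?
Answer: -9990/9469 ≈ -1.0550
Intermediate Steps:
S(E, y) = 1/3 (S(E, y) = 1/2 + (1/6)*(-1) = 1/2 - 1/6 = 1/3)
s(K) = (5 + K)**2
Q(f) = -12 + 3*f
Q(-6)/(1/(2977 - 3088) + s(S(5, -8))) = (-12 + 3*(-6))/(1/(2977 - 3088) + (5 + 1/3)**2) = (-12 - 18)/(1/(-111) + (16/3)**2) = -30/(-1/111 + 256/9) = -30/(9469/333) = (333/9469)*(-30) = -9990/9469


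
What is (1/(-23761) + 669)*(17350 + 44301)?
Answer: 980010954308/23761 ≈ 4.1245e+7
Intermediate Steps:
(1/(-23761) + 669)*(17350 + 44301) = (-1/23761 + 669)*61651 = (15896108/23761)*61651 = 980010954308/23761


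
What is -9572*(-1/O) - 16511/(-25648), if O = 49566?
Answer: 531943441/635634384 ≈ 0.83687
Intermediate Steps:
-9572*(-1/O) - 16511/(-25648) = -9572/((-1*49566)) - 16511/(-25648) = -9572/(-49566) - 16511*(-1/25648) = -9572*(-1/49566) + 16511/25648 = 4786/24783 + 16511/25648 = 531943441/635634384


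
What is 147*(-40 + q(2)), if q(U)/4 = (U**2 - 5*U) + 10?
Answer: -3528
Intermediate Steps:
q(U) = 40 - 20*U + 4*U**2 (q(U) = 4*((U**2 - 5*U) + 10) = 4*(10 + U**2 - 5*U) = 40 - 20*U + 4*U**2)
147*(-40 + q(2)) = 147*(-40 + (40 - 20*2 + 4*2**2)) = 147*(-40 + (40 - 40 + 4*4)) = 147*(-40 + (40 - 40 + 16)) = 147*(-40 + 16) = 147*(-24) = -3528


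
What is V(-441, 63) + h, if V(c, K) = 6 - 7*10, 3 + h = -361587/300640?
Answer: -20504467/300640 ≈ -68.203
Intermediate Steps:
h = -1263507/300640 (h = -3 - 361587/300640 = -1263507/300640 ≈ -4.2027)
V(c, K) = -64 (V(c, K) = 6 - 70 = -64)
V(-441, 63) + h = -64 - 1263507/300640 = -20504467/300640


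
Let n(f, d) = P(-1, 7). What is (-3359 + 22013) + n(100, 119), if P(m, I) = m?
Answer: 18653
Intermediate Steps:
n(f, d) = -1
(-3359 + 22013) + n(100, 119) = (-3359 + 22013) - 1 = 18654 - 1 = 18653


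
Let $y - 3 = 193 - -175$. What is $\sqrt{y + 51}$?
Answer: $\sqrt{422} \approx 20.543$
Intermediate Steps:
$y = 371$ ($y = 3 + \left(193 - -175\right) = 3 + \left(193 + 175\right) = 3 + 368 = 371$)
$\sqrt{y + 51} = \sqrt{371 + 51} = \sqrt{422}$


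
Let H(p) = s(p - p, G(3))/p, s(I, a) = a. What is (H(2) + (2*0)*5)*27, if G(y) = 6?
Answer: 81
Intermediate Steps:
H(p) = 6/p
(H(2) + (2*0)*5)*27 = (6/2 + (2*0)*5)*27 = (6*(½) + 0*5)*27 = (3 + 0)*27 = 3*27 = 81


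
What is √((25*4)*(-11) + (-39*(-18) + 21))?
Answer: I*√377 ≈ 19.417*I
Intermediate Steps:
√((25*4)*(-11) + (-39*(-18) + 21)) = √(100*(-11) + (702 + 21)) = √(-1100 + 723) = √(-377) = I*√377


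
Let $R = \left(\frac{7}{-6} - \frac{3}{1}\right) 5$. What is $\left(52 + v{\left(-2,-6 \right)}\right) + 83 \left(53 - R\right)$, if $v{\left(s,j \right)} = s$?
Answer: $\frac{37069}{6} \approx 6178.2$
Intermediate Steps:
$R = - \frac{125}{6}$ ($R = \left(7 \left(- \frac{1}{6}\right) - 3\right) 5 = \left(- \frac{7}{6} - 3\right) 5 = \left(- \frac{25}{6}\right) 5 = - \frac{125}{6} \approx -20.833$)
$\left(52 + v{\left(-2,-6 \right)}\right) + 83 \left(53 - R\right) = \left(52 - 2\right) + 83 \left(53 - - \frac{125}{6}\right) = 50 + 83 \left(53 + \frac{125}{6}\right) = 50 + 83 \cdot \frac{443}{6} = 50 + \frac{36769}{6} = \frac{37069}{6}$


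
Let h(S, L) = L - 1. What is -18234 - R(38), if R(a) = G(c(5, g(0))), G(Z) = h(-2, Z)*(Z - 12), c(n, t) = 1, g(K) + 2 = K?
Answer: -18234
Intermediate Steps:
h(S, L) = -1 + L
g(K) = -2 + K
G(Z) = (-1 + Z)*(-12 + Z) (G(Z) = (-1 + Z)*(Z - 12) = (-1 + Z)*(-12 + Z))
R(a) = 0 (R(a) = (-1 + 1)*(-12 + 1) = 0*(-11) = 0)
-18234 - R(38) = -18234 - 1*0 = -18234 + 0 = -18234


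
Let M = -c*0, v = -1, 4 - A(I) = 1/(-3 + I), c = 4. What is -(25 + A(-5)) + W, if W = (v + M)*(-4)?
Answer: -201/8 ≈ -25.125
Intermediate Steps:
A(I) = 4 - 1/(-3 + I)
M = 0 (M = -1*4*0 = -4*0 = 0)
W = 4 (W = (-1 + 0)*(-4) = -1*(-4) = 4)
-(25 + A(-5)) + W = -(25 + (-13 + 4*(-5))/(-3 - 5)) + 4 = -(25 + (-13 - 20)/(-8)) + 4 = -(25 - 1/8*(-33)) + 4 = -(25 + 33/8) + 4 = -1*233/8 + 4 = -233/8 + 4 = -201/8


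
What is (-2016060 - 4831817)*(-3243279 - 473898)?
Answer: 25454770883229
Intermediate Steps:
(-2016060 - 4831817)*(-3243279 - 473898) = -6847877*(-3717177) = 25454770883229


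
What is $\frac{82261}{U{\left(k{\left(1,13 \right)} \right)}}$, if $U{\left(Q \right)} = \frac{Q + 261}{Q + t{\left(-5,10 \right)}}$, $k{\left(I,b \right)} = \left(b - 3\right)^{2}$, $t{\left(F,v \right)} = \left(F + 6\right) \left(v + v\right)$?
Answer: $\frac{9871320}{361} \approx 27344.0$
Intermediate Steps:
$t{\left(F,v \right)} = 2 v \left(6 + F\right)$ ($t{\left(F,v \right)} = \left(6 + F\right) 2 v = 2 v \left(6 + F\right)$)
$k{\left(I,b \right)} = \left(-3 + b\right)^{2}$
$U{\left(Q \right)} = \frac{261 + Q}{20 + Q}$ ($U{\left(Q \right)} = \frac{Q + 261}{Q + 2 \cdot 10 \left(6 - 5\right)} = \frac{261 + Q}{Q + 2 \cdot 10 \cdot 1} = \frac{261 + Q}{Q + 20} = \frac{261 + Q}{20 + Q}$)
$\frac{82261}{U{\left(k{\left(1,13 \right)} \right)}} = \frac{82261}{\frac{1}{20 + \left(-3 + 13\right)^{2}} \left(261 + \left(-3 + 13\right)^{2}\right)} = \frac{82261}{\frac{1}{20 + 10^{2}} \left(261 + 10^{2}\right)} = \frac{82261}{\frac{1}{20 + 100} \left(261 + 100\right)} = \frac{82261}{\frac{1}{120} \cdot 361} = \frac{82261}{\frac{361}{120}} = 82261 \cdot \frac{120}{361} = \frac{9871320}{361}$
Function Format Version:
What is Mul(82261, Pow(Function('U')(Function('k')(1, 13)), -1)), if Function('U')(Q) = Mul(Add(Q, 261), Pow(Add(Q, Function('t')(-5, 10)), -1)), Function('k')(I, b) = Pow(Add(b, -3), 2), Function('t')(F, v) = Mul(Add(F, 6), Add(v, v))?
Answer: Rational(9871320, 361) ≈ 27344.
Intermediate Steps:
Function('t')(F, v) = Mul(2, v, Add(6, F)) (Function('t')(F, v) = Mul(Add(6, F), Mul(2, v)) = Mul(2, v, Add(6, F)))
Function('k')(I, b) = Pow(Add(-3, b), 2)
Function('U')(Q) = Mul(Pow(Add(20, Q), -1), Add(261, Q)) (Function('U')(Q) = Mul(Add(Q, 261), Pow(Add(Q, Mul(2, 10, Add(6, -5))), -1)) = Mul(Add(261, Q), Pow(Add(Q, Mul(2, 10, 1)), -1)) = Mul(Add(261, Q), Pow(Add(Q, 20), -1)) = Mul(Add(261, Q), Pow(Add(20, Q), -1)) = Mul(Pow(Add(20, Q), -1), Add(261, Q)))
Mul(82261, Pow(Function('U')(Function('k')(1, 13)), -1)) = Mul(82261, Pow(Mul(Pow(Add(20, Pow(Add(-3, 13), 2)), -1), Add(261, Pow(Add(-3, 13), 2))), -1)) = Mul(82261, Pow(Mul(Pow(Add(20, Pow(10, 2)), -1), Add(261, Pow(10, 2))), -1)) = Mul(82261, Pow(Mul(Pow(Add(20, 100), -1), Add(261, 100)), -1)) = Mul(82261, Pow(Mul(Pow(120, -1), 361), -1)) = Mul(82261, Pow(Mul(Rational(1, 120), 361), -1)) = Mul(82261, Pow(Rational(361, 120), -1)) = Mul(82261, Rational(120, 361)) = Rational(9871320, 361)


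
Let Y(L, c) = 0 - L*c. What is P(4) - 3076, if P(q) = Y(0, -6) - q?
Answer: -3080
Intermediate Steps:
Y(L, c) = -L*c (Y(L, c) = 0 - L*c = -L*c)
P(q) = -q (P(q) = -1*0*(-6) - q = 0 - q = -q)
P(4) - 3076 = -1*4 - 3076 = -4 - 3076 = -3080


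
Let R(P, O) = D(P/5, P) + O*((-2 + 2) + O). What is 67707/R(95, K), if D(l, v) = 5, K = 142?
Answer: 7523/2241 ≈ 3.3570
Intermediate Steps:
R(P, O) = 5 + O² (R(P, O) = 5 + O*((-2 + 2) + O) = 5 + O*(0 + O) = 5 + O*O = 5 + O²)
67707/R(95, K) = 67707/(5 + 142²) = 67707/(5 + 20164) = 67707/20169 = 67707*(1/20169) = 7523/2241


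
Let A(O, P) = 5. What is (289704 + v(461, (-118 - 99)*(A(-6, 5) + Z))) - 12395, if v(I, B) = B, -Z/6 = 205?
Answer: 543134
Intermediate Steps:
Z = -1230 (Z = -6*205 = -1230)
(289704 + v(461, (-118 - 99)*(A(-6, 5) + Z))) - 12395 = (289704 + (-118 - 99)*(5 - 1230)) - 12395 = (289704 - 217*(-1225)) - 12395 = (289704 + 265825) - 12395 = 555529 - 12395 = 543134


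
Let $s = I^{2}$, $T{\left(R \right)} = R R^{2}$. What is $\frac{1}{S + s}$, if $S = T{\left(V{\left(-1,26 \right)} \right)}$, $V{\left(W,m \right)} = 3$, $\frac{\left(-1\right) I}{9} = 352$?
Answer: $\frac{1}{10036251} \approx 9.9639 \cdot 10^{-8}$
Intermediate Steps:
$I = -3168$ ($I = \left(-9\right) 352 = -3168$)
$T{\left(R \right)} = R^{3}$
$S = 27$ ($S = 3^{3} = 27$)
$s = 10036224$ ($s = \left(-3168\right)^{2} = 10036224$)
$\frac{1}{S + s} = \frac{1}{27 + 10036224} = \frac{1}{10036251}$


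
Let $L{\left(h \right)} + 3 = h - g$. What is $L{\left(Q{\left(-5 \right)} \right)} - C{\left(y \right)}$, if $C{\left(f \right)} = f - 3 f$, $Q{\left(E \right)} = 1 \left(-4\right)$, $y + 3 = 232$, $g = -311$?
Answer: $762$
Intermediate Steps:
$y = 229$ ($y = -3 + 232 = 229$)
$Q{\left(E \right)} = -4$
$C{\left(f \right)} = - 2 f$
$L{\left(h \right)} = 308 + h$ ($L{\left(h \right)} = -3 + \left(h - -311\right) = -3 + \left(h + 311\right) = -3 + \left(311 + h\right) = 308 + h$)
$L{\left(Q{\left(-5 \right)} \right)} - C{\left(y \right)} = \left(308 - 4\right) - \left(-2\right) 229 = 304 - -458 = 304 + 458 = 762$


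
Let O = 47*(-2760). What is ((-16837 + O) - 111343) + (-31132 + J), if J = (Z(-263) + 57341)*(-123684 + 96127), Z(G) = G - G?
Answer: -1580434969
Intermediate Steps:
O = -129720
Z(G) = 0
J = -1580145937 (J = (0 + 57341)*(-123684 + 96127) = 57341*(-27557) = -1580145937)
((-16837 + O) - 111343) + (-31132 + J) = ((-16837 - 129720) - 111343) + (-31132 - 1580145937) = (-146557 - 111343) - 1580177069 = -257900 - 1580177069 = -1580434969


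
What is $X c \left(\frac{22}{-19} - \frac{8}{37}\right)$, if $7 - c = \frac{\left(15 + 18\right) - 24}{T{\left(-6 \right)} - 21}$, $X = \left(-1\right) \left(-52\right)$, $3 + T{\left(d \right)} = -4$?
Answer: $- \frac{367770}{703} \approx -523.14$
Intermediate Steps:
$T{\left(d \right)} = -7$ ($T{\left(d \right)} = -3 - 4 = -7$)
$X = 52$
$c = \frac{205}{28}$ ($c = 7 - \frac{\left(15 + 18\right) - 24}{-7 - 21} = 7 - \frac{33 - 24}{-28} = 7 - 9 \left(- \frac{1}{28}\right) = 7 - - \frac{9}{28} = 7 + \frac{9}{28} = \frac{205}{28} \approx 7.3214$)
$X c \left(\frac{22}{-19} - \frac{8}{37}\right) = 52 \cdot \frac{205}{28} \left(\frac{22}{-19} - \frac{8}{37}\right) = \frac{2665 \left(22 \left(- \frac{1}{19}\right) - \frac{8}{37}\right)}{7} = \frac{2665 \left(- \frac{22}{19} - \frac{8}{37}\right)}{7} = \frac{2665}{7} \left(- \frac{966}{703}\right) = - \frac{367770}{703}$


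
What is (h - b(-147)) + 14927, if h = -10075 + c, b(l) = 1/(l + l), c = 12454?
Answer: 5087965/294 ≈ 17306.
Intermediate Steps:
b(l) = 1/(2*l)
h = 2379 (h = -10075 + 12454 = 2379)
(h - b(-147)) + 14927 = (2379 - 1/(2*(-147))) + 14927 = (2379 - (-1)/(2*147)) + 14927 = (2379 - 1*(-1/294)) + 14927 = (2379 + 1/294) + 14927 = 699427/294 + 14927 = 5087965/294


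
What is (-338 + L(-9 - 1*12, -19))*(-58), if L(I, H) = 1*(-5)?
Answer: 19894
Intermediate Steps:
L(I, H) = -5
(-338 + L(-9 - 1*12, -19))*(-58) = (-338 - 5)*(-58) = -343*(-58) = 19894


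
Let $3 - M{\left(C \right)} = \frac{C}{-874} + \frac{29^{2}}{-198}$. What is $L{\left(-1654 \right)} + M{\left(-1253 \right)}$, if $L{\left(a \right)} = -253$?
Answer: $- \frac{10694015}{43263} \approx -247.19$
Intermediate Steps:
$M{\left(C \right)} = \frac{1435}{198} + \frac{C}{874}$ ($M{\left(C \right)} = 3 - \left(\frac{C}{-874} + \frac{29^{2}}{-198}\right) = 3 - \left(C \left(- \frac{1}{874}\right) + 841 \left(- \frac{1}{198}\right)\right) = 3 - \left(- \frac{C}{874} - \frac{841}{198}\right) = 3 - \left(- \frac{841}{198} - \frac{C}{874}\right) = 3 + \left(\frac{841}{198} + \frac{C}{874}\right) = \frac{1435}{198} + \frac{C}{874}$)
$L{\left(-1654 \right)} + M{\left(-1253 \right)} = -253 + \left(\frac{1435}{198} + \frac{1}{874} \left(-1253\right)\right) = -253 + \left(\frac{1435}{198} - \frac{1253}{874}\right) = -253 + \frac{251524}{43263} = - \frac{10694015}{43263}$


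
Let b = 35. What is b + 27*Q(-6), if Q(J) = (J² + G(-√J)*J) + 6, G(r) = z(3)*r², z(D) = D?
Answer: 4085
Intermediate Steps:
G(r) = 3*r²
Q(J) = 6 + 4*J² (Q(J) = (J² + (3*(-√J)²)*J) + 6 = (J² + (3*J)*J) + 6 = (J² + 3*J²) + 6 = 4*J² + 6 = 6 + 4*J²)
b + 27*Q(-6) = 35 + 27*(6 + 4*(-6)²) = 35 + 27*(6 + 4*36) = 35 + 27*(6 + 144) = 35 + 27*150 = 35 + 4050 = 4085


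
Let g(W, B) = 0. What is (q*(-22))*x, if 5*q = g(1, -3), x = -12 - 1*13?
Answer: 0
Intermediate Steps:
x = -25 (x = -12 - 13 = -25)
q = 0 (q = (⅕)*0 = 0)
(q*(-22))*x = (0*(-22))*(-25) = 0*(-25) = 0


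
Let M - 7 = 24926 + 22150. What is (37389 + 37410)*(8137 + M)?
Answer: 4130400780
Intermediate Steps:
M = 47083 (M = 7 + (24926 + 22150) = 7 + 47076 = 47083)
(37389 + 37410)*(8137 + M) = (37389 + 37410)*(8137 + 47083) = 74799*55220 = 4130400780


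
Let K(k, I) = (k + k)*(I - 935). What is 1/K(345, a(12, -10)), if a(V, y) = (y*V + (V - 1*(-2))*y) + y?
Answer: -1/831450 ≈ -1.2027e-6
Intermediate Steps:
a(V, y) = y + V*y + y*(2 + V) (a(V, y) = (V*y + (V + 2)*y) + y = (V*y + (2 + V)*y) + y = (V*y + y*(2 + V)) + y = y + V*y + y*(2 + V))
K(k, I) = 2*k*(-935 + I) (K(k, I) = (2*k)*(-935 + I) = 2*k*(-935 + I))
1/K(345, a(12, -10)) = 1/(2*345*(-935 - 10*(3 + 2*12))) = 1/(2*345*(-935 - 10*(3 + 24))) = 1/(2*345*(-935 - 10*27)) = 1/(2*345*(-935 - 270)) = 1/(2*345*(-1205)) = 1/(-831450) = -1/831450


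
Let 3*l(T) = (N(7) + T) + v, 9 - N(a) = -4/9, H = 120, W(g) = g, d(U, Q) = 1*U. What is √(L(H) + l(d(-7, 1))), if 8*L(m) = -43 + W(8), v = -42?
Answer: I*√22758/36 ≈ 4.1905*I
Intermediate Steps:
d(U, Q) = U
L(m) = -35/8 (L(m) = (-43 + 8)/8 = (⅛)*(-35) = -35/8)
N(a) = 85/9 (N(a) = 9 - (-4)/9 = 9 - 1*(-4/9) = 9 + 4/9 = 85/9)
l(T) = -293/27 + T/3 (l(T) = ((85/9 + T) - 42)/3 = (-293/9 + T)/3 = -293/27 + T/3)
√(L(H) + l(d(-7, 1))) = √(-35/8 + (-293/27 + (⅓)*(-7))) = √(-35/8 + (-293/27 - 7/3)) = √(-35/8 - 356/27) = √(-3793/216) = I*√22758/36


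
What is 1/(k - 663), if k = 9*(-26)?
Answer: -1/897 ≈ -0.0011148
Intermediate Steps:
k = -234
1/(k - 663) = 1/(-234 - 663) = 1/(-897) = -1/897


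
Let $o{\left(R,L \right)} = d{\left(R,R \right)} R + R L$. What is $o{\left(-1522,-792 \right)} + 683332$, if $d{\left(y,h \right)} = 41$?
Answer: $1826354$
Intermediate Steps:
$o{\left(R,L \right)} = 41 R + L R$ ($o{\left(R,L \right)} = 41 R + R L = 41 R + L R$)
$o{\left(-1522,-792 \right)} + 683332 = - 1522 \left(41 - 792\right) + 683332 = \left(-1522\right) \left(-751\right) + 683332 = 1143022 + 683332 = 1826354$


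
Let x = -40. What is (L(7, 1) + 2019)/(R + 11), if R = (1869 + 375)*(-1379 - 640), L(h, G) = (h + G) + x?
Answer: -1987/4530625 ≈ -0.00043857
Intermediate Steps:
L(h, G) = -40 + G + h (L(h, G) = (h + G) - 40 = (G + h) - 40 = -40 + G + h)
R = -4530636 (R = 2244*(-2019) = -4530636)
(L(7, 1) + 2019)/(R + 11) = ((-40 + 1 + 7) + 2019)/(-4530636 + 11) = (-32 + 2019)/(-4530625) = 1987*(-1/4530625) = -1987/4530625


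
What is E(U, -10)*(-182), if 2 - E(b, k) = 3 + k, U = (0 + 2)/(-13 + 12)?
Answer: -1638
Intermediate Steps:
U = -2 (U = 2/(-1) = 2*(-1) = -2)
E(b, k) = -1 - k (E(b, k) = 2 - (3 + k) = 2 + (-3 - k) = -1 - k)
E(U, -10)*(-182) = (-1 - 1*(-10))*(-182) = (-1 + 10)*(-182) = 9*(-182) = -1638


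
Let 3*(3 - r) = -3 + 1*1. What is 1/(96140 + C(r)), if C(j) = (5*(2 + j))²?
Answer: 9/872485 ≈ 1.0315e-5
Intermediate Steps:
r = 11/3 (r = 3 - (-3 + 1*1)/3 = 3 - (-3 + 1)/3 = 3 - ⅓*(-2) = 3 + ⅔ = 11/3 ≈ 3.6667)
C(j) = (10 + 5*j)²
1/(96140 + C(r)) = 1/(96140 + 25*(2 + 11/3)²) = 1/(96140 + 25*(17/3)²) = 1/(96140 + 25*(289/9)) = 1/(96140 + 7225/9) = 1/(872485/9) = 9/872485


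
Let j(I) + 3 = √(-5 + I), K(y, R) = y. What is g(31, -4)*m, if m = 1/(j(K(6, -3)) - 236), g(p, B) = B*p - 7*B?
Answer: 48/119 ≈ 0.40336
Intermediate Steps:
j(I) = -3 + √(-5 + I)
g(p, B) = -7*B + B*p
m = -1/238 (m = 1/((-3 + √(-5 + 6)) - 236) = 1/((-3 + √1) - 236) = 1/((-3 + 1) - 236) = 1/(-2 - 236) = 1/(-238) = -1/238 ≈ -0.0042017)
g(31, -4)*m = -4*(-7 + 31)*(-1/238) = -4*24*(-1/238) = -96*(-1/238) = 48/119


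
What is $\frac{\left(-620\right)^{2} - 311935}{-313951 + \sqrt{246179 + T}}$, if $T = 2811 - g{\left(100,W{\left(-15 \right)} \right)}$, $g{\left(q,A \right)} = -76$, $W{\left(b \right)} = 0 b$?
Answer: $- \frac{4550091843}{19712996267} - \frac{43479 \sqrt{27674}}{19712996267} \approx -0.23118$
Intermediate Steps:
$W{\left(b \right)} = 0$
$T = 2887$ ($T = 2811 - -76 = 2811 + 76 = 2887$)
$\frac{\left(-620\right)^{2} - 311935}{-313951 + \sqrt{246179 + T}} = \frac{\left(-620\right)^{2} - 311935}{-313951 + \sqrt{246179 + 2887}} = \frac{384400 - 311935}{-313951 + \sqrt{249066}} = \frac{72465}{-313951 + 3 \sqrt{27674}}$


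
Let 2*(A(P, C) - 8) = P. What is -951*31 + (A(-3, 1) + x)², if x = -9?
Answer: -117899/4 ≈ -29475.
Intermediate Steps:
A(P, C) = 8 + P/2
-951*31 + (A(-3, 1) + x)² = -951*31 + ((8 + (½)*(-3)) - 9)² = -29481 + ((8 - 3/2) - 9)² = -29481 + (13/2 - 9)² = -29481 + (-5/2)² = -29481 + 25/4 = -117899/4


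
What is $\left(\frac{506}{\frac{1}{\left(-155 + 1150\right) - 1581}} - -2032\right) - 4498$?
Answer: $-298982$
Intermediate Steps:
$\left(\frac{506}{\frac{1}{\left(-155 + 1150\right) - 1581}} - -2032\right) - 4498 = \left(\frac{506}{\frac{1}{995 - 1581}} + 2032\right) - 4498 = \left(\frac{506}{\frac{1}{-586}} + 2032\right) - 4498 = \left(\frac{506}{- \frac{1}{586}} + 2032\right) - 4498 = \left(506 \left(-586\right) + 2032\right) - 4498 = \left(-296516 + 2032\right) - 4498 = -294484 - 4498 = -298982$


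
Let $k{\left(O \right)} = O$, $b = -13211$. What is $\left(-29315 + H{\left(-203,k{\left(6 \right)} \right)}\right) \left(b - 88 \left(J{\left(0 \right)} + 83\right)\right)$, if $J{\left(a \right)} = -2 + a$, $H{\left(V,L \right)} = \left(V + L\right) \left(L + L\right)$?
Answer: $644319181$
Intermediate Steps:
$H{\left(V,L \right)} = 2 L \left(L + V\right)$ ($H{\left(V,L \right)} = \left(L + V\right) 2 L = 2 L \left(L + V\right)$)
$\left(-29315 + H{\left(-203,k{\left(6 \right)} \right)}\right) \left(b - 88 \left(J{\left(0 \right)} + 83\right)\right) = \left(-29315 + 2 \cdot 6 \left(6 - 203\right)\right) \left(-13211 - 88 \left(\left(-2 + 0\right) + 83\right)\right) = \left(-29315 + 2 \cdot 6 \left(-197\right)\right) \left(-13211 - 88 \left(-2 + 83\right)\right) = \left(-29315 - 2364\right) \left(-13211 - 7128\right) = - 31679 \left(-13211 - 7128\right) = \left(-31679\right) \left(-20339\right) = 644319181$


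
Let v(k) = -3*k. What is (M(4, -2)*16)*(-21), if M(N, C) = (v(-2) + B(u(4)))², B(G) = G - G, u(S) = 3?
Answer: -12096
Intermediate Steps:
B(G) = 0
M(N, C) = 36 (M(N, C) = (-3*(-2) + 0)² = (6 + 0)² = 6² = 36)
(M(4, -2)*16)*(-21) = (36*16)*(-21) = 576*(-21) = -12096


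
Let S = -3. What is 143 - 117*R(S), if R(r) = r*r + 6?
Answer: -1612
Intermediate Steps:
R(r) = 6 + r² (R(r) = r² + 6 = 6 + r²)
143 - 117*R(S) = 143 - 117*(6 + (-3)²) = 143 - 117*(6 + 9) = 143 - 117*15 = 143 - 1755 = -1612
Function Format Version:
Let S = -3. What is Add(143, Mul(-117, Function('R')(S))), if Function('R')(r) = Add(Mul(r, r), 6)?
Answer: -1612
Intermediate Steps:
Function('R')(r) = Add(6, Pow(r, 2)) (Function('R')(r) = Add(Pow(r, 2), 6) = Add(6, Pow(r, 2)))
Add(143, Mul(-117, Function('R')(S))) = Add(143, Mul(-117, Add(6, Pow(-3, 2)))) = Add(143, Mul(-117, Add(6, 9))) = Add(143, Mul(-117, 15)) = Add(143, -1755) = -1612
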